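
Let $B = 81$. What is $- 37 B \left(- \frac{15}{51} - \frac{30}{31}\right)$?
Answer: $\frac{1993005}{527} \approx 3781.8$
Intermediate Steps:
$- 37 B \left(- \frac{15}{51} - \frac{30}{31}\right) = \left(-37\right) 81 \left(- \frac{15}{51} - \frac{30}{31}\right) = - 2997 \left(\left(-15\right) \frac{1}{51} - \frac{30}{31}\right) = - 2997 \left(- \frac{5}{17} - \frac{30}{31}\right) = \left(-2997\right) \left(- \frac{665}{527}\right) = \frac{1993005}{527}$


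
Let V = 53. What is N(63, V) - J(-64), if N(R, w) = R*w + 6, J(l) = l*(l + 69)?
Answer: 3665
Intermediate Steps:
J(l) = l*(69 + l)
N(R, w) = 6 + R*w
N(63, V) - J(-64) = (6 + 63*53) - (-64)*(69 - 64) = (6 + 3339) - (-64)*5 = 3345 - 1*(-320) = 3345 + 320 = 3665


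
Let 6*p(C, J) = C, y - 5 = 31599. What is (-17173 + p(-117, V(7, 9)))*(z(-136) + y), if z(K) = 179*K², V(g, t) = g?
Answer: -57464005690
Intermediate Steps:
y = 31604 (y = 5 + 31599 = 31604)
p(C, J) = C/6
(-17173 + p(-117, V(7, 9)))*(z(-136) + y) = (-17173 + (⅙)*(-117))*(179*(-136)² + 31604) = (-17173 - 39/2)*(179*18496 + 31604) = -34385*(3310784 + 31604)/2 = -34385/2*3342388 = -57464005690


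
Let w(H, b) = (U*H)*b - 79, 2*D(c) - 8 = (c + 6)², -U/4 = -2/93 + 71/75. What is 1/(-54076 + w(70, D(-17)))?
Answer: -155/10983829 ≈ -1.4112e-5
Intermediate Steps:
U = -2868/775 (U = -4*(-2/93 + 71/75) = -4*717/775 = -2868/775 ≈ -3.7006)
D(c) = 4 + (6 + c)²/2 (D(c) = 4 + (c + 6)²/2 = 4 + (6 + c)²/2)
w(H, b) = -79 - 2868*H*b/775 (w(H, b) = (-2868*H/775)*b - 79 = -2868*H*b/775 - 79 = -79 - 2868*H*b/775)
1/(-54076 + w(70, D(-17))) = 1/(-54076 + (-79 - 2868/775*70*(4 + (6 - 17)²/2))) = 1/(-54076 + (-79 - 2868/775*70*(4 + (½)*(-11)²))) = 1/(-54076 + (-79 - 2868/775*70*(4 + (½)*121))) = 1/(-54076 + (-79 - 2868/775*70*(4 + 121/2))) = 1/(-54076 + (-79 - 2868/775*70*129/2)) = 1/(-54076 + (-79 - 2589804/155)) = 1/(-54076 - 2602049/155) = 1/(-10983829/155) = -155/10983829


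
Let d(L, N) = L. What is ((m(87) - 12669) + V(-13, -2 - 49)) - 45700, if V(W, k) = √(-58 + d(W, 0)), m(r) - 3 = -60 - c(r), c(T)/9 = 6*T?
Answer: -63124 + I*√71 ≈ -63124.0 + 8.4261*I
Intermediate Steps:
c(T) = 54*T (c(T) = 9*(6*T) = 54*T)
m(r) = -57 - 54*r (m(r) = 3 + (-60 - 54*r) = -57 - 54*r)
V(W, k) = √(-58 + W)
((m(87) - 12669) + V(-13, -2 - 49)) - 45700 = (((-57 - 54*87) - 12669) + √(-58 - 13)) - 45700 = (((-57 - 4698) - 12669) + √(-71)) - 45700 = ((-4755 - 12669) + I*√71) - 45700 = (-17424 + I*√71) - 45700 = -63124 + I*√71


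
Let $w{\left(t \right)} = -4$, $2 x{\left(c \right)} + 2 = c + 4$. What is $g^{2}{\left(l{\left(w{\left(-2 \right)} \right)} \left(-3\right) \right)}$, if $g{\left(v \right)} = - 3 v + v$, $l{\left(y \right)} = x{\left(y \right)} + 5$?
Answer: $576$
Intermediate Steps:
$x{\left(c \right)} = 1 + \frac{c}{2}$ ($x{\left(c \right)} = -1 + \frac{c + 4}{2} = -1 + \frac{4 + c}{2} = -1 + \left(2 + \frac{c}{2}\right) = 1 + \frac{c}{2}$)
$l{\left(y \right)} = 6 + \frac{y}{2}$ ($l{\left(y \right)} = \left(1 + \frac{y}{2}\right) + 5 = 6 + \frac{y}{2}$)
$g{\left(v \right)} = - 2 v$
$g^{2}{\left(l{\left(w{\left(-2 \right)} \right)} \left(-3\right) \right)} = \left(- 2 \left(6 + \frac{1}{2} \left(-4\right)\right) \left(-3\right)\right)^{2} = \left(- 2 \left(6 - 2\right) \left(-3\right)\right)^{2} = \left(- 2 \cdot 4 \left(-3\right)\right)^{2} = \left(\left(-2\right) \left(-12\right)\right)^{2} = 24^{2} = 576$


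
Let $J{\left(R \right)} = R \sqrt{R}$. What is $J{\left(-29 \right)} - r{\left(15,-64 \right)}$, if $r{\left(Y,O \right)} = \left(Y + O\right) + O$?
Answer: $113 - 29 i \sqrt{29} \approx 113.0 - 156.17 i$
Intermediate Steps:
$J{\left(R \right)} = R^{\frac{3}{2}}$
$r{\left(Y,O \right)} = Y + 2 O$ ($r{\left(Y,O \right)} = \left(O + Y\right) + O = Y + 2 O$)
$J{\left(-29 \right)} - r{\left(15,-64 \right)} = \left(-29\right)^{\frac{3}{2}} - \left(15 + 2 \left(-64\right)\right) = - 29 i \sqrt{29} - \left(15 - 128\right) = - 29 i \sqrt{29} - -113 = - 29 i \sqrt{29} + 113 = 113 - 29 i \sqrt{29}$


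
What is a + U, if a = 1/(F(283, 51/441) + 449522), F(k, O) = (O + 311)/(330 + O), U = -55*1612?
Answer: -1934029224701953/21813999828 ≈ -88660.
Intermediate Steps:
U = -88660
F(k, O) = (311 + O)/(330 + O)
a = 48527/21813999828 (a = 1/((311 + 51/441)/(330 + 51/441) + 449522) = 1/((311 + 51*(1/441))/(330 + 51*(1/441)) + 449522) = 1/((311 + 17/147)/(330 + 17/147) + 449522) = 1/((45734/147)/(48527/147) + 449522) = 1/((147/48527)*(45734/147) + 449522) = 1/(45734/48527 + 449522) = 1/(21813999828/48527) = 48527/21813999828 ≈ 2.2246e-6)
a + U = 48527/21813999828 - 88660 = -1934029224701953/21813999828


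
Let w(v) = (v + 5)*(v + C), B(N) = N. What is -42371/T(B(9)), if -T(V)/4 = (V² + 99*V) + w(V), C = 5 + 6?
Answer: 42371/5008 ≈ 8.4607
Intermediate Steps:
C = 11
w(v) = (5 + v)*(11 + v) (w(v) = (v + 5)*(v + 11) = (5 + v)*(11 + v))
T(V) = -220 - 460*V - 8*V² (T(V) = -4*((V² + 99*V) + (55 + V² + 16*V)) = -4*(55 + 2*V² + 115*V) = -220 - 460*V - 8*V²)
-42371/T(B(9)) = -42371/(-220 - 460*9 - 8*9²) = -42371/(-220 - 4140 - 8*81) = -42371/(-220 - 4140 - 648) = -42371/(-5008) = -42371*(-1/5008) = 42371/5008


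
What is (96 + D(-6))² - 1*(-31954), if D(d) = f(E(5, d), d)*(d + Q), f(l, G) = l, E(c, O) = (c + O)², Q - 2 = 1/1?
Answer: 40603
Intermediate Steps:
Q = 3 (Q = 2 + 1/1 = 2 + 1 = 3)
E(c, O) = (O + c)²
D(d) = (5 + d)²*(3 + d) (D(d) = (d + 5)²*(d + 3) = (5 + d)²*(3 + d))
(96 + D(-6))² - 1*(-31954) = (96 + (5 - 6)²*(3 - 6))² - 1*(-31954) = (96 + (-1)²*(-3))² + 31954 = (96 + 1*(-3))² + 31954 = (96 - 3)² + 31954 = 93² + 31954 = 8649 + 31954 = 40603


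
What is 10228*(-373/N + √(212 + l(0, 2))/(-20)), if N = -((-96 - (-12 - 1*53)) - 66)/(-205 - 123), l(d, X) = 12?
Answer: 1251334432/97 - 10228*√14/5 ≈ 1.2893e+7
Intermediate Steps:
N = -97/328 (N = -((-96 - (-12 - 53)) - 66)/(-328) = -((-96 - 1*(-65)) - 66)*(-1)/328 = -((-96 + 65) - 66)*(-1)/328 = -(-31 - 66)*(-1)/328 = -(-97)*(-1)/328 = -1*97/328 = -97/328 ≈ -0.29573)
10228*(-373/N + √(212 + l(0, 2))/(-20)) = 10228*(-373/(-97/328) + √(212 + 12)/(-20)) = 10228*(-373*(-328/97) + √224*(-1/20)) = 10228*(122344/97 + (4*√14)*(-1/20)) = 10228*(122344/97 - √14/5) = 1251334432/97 - 10228*√14/5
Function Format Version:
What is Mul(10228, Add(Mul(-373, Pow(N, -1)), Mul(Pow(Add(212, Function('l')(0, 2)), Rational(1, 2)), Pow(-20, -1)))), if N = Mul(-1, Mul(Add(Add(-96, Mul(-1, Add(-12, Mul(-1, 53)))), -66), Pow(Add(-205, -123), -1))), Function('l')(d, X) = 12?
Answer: Add(Rational(1251334432, 97), Mul(Rational(-10228, 5), Pow(14, Rational(1, 2)))) ≈ 1.2893e+7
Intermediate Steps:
N = Rational(-97, 328) (N = Mul(-1, Mul(Add(Add(-96, Mul(-1, Add(-12, -53))), -66), Pow(-328, -1))) = Mul(-1, Mul(Add(Add(-96, Mul(-1, -65)), -66), Rational(-1, 328))) = Mul(-1, Mul(Add(Add(-96, 65), -66), Rational(-1, 328))) = Mul(-1, Mul(Add(-31, -66), Rational(-1, 328))) = Mul(-1, Mul(-97, Rational(-1, 328))) = Mul(-1, Rational(97, 328)) = Rational(-97, 328) ≈ -0.29573)
Mul(10228, Add(Mul(-373, Pow(N, -1)), Mul(Pow(Add(212, Function('l')(0, 2)), Rational(1, 2)), Pow(-20, -1)))) = Mul(10228, Add(Mul(-373, Pow(Rational(-97, 328), -1)), Mul(Pow(Add(212, 12), Rational(1, 2)), Pow(-20, -1)))) = Mul(10228, Add(Mul(-373, Rational(-328, 97)), Mul(Pow(224, Rational(1, 2)), Rational(-1, 20)))) = Mul(10228, Add(Rational(122344, 97), Mul(Mul(4, Pow(14, Rational(1, 2))), Rational(-1, 20)))) = Mul(10228, Add(Rational(122344, 97), Mul(Rational(-1, 5), Pow(14, Rational(1, 2))))) = Add(Rational(1251334432, 97), Mul(Rational(-10228, 5), Pow(14, Rational(1, 2))))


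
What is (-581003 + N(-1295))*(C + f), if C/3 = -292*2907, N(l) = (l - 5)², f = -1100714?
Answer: -4044784872262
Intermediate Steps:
N(l) = (-5 + l)²
C = -2546532 (C = 3*(-292*2907) = 3*(-848844) = -2546532)
(-581003 + N(-1295))*(C + f) = (-581003 + (-5 - 1295)²)*(-2546532 - 1100714) = (-581003 + (-1300)²)*(-3647246) = (-581003 + 1690000)*(-3647246) = 1108997*(-3647246) = -4044784872262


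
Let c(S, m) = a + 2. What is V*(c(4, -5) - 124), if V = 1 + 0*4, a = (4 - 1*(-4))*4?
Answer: -90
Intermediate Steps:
a = 32 (a = (4 + 4)*4 = 8*4 = 32)
V = 1 (V = 1 + 0 = 1)
c(S, m) = 34 (c(S, m) = 32 + 2 = 34)
V*(c(4, -5) - 124) = 1*(34 - 124) = 1*(-90) = -90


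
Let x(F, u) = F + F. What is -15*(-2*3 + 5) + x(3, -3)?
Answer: 21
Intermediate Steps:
x(F, u) = 2*F
-15*(-2*3 + 5) + x(3, -3) = -15*(-2*3 + 5) + 2*3 = -15*(-6 + 5) + 6 = -15*(-1) + 6 = 15 + 6 = 21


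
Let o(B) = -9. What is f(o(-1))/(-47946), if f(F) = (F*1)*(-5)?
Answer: -15/15982 ≈ -0.00093856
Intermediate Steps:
f(F) = -5*F (f(F) = F*(-5) = -5*F)
f(o(-1))/(-47946) = -5*(-9)/(-47946) = 45*(-1/47946) = -15/15982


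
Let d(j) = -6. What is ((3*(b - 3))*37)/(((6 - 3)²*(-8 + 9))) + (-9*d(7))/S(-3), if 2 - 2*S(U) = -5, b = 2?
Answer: 65/21 ≈ 3.0952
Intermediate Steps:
S(U) = 7/2 (S(U) = 1 - ½*(-5) = 1 + 5/2 = 7/2)
((3*(b - 3))*37)/(((6 - 3)²*(-8 + 9))) + (-9*d(7))/S(-3) = ((3*(2 - 3))*37)/(((6 - 3)²*(-8 + 9))) + (-9*(-6))/(7/2) = ((3*(-1))*37)/((3²*1)) + 54*(2/7) = (-3*37)/((9*1)) + 108/7 = -111/9 + 108/7 = -111*⅑ + 108/7 = -37/3 + 108/7 = 65/21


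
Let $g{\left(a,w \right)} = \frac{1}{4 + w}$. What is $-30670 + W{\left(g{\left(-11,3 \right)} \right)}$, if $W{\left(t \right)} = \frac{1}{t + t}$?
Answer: $- \frac{61333}{2} \approx -30667.0$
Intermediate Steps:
$W{\left(t \right)} = \frac{1}{2 t}$
$-30670 + W{\left(g{\left(-11,3 \right)} \right)} = -30670 + \frac{1}{2 \frac{1}{4 + 3}} = -30670 + \frac{1}{2 \cdot \frac{1}{7}} = -30670 + \frac{\frac{1}{\frac{1}{7}}}{2} = -30670 + \frac{1}{2} \cdot 7 = -30670 + \frac{7}{2} = - \frac{61333}{2}$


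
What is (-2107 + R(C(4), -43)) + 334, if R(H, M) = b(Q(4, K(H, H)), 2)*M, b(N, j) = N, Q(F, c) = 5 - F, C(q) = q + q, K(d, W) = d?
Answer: -1816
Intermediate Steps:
C(q) = 2*q
R(H, M) = M (R(H, M) = (5 - 1*4)*M = (5 - 4)*M = 1*M = M)
(-2107 + R(C(4), -43)) + 334 = (-2107 - 43) + 334 = -2150 + 334 = -1816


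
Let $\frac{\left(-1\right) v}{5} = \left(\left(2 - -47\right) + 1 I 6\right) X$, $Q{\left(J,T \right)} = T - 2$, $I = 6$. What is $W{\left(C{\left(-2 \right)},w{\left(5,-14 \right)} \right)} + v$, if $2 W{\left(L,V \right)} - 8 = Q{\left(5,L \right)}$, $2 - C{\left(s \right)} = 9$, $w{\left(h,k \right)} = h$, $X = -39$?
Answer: $\frac{33149}{2} \approx 16575.0$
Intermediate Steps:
$C{\left(s \right)} = -7$ ($C{\left(s \right)} = 2 - 9 = -7$)
$Q{\left(J,T \right)} = -2 + T$
$W{\left(L,V \right)} = 3 + \frac{L}{2}$ ($W{\left(L,V \right)} = 4 + \frac{-2 + L}{2} = 4 + \left(-1 + \frac{L}{2}\right) = 3 + \frac{L}{2}$)
$v = 16575$ ($v = - 5 \left(\left(2 - -47\right) + 1 \cdot 6 \cdot 6\right) \left(-39\right) = - 5 \left(\left(2 + 47\right) + 6 \cdot 6\right) \left(-39\right) = - 5 \left(49 + 36\right) \left(-39\right) = - 5 \cdot 85 \left(-39\right) = \left(-5\right) \left(-3315\right) = 16575$)
$W{\left(C{\left(-2 \right)},w{\left(5,-14 \right)} \right)} + v = \left(3 + \frac{1}{2} \left(-7\right)\right) + 16575 = \left(3 - \frac{7}{2}\right) + 16575 = - \frac{1}{2} + 16575 = \frac{33149}{2}$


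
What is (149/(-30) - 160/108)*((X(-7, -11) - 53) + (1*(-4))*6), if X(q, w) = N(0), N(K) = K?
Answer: 134057/270 ≈ 496.51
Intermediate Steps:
X(q, w) = 0
(149/(-30) - 160/108)*((X(-7, -11) - 53) + (1*(-4))*6) = (149/(-30) - 160/108)*((0 - 53) + (1*(-4))*6) = (149*(-1/30) - 160*1/108)*(-53 - 4*6) = (-149/30 - 40/27)*(-53 - 24) = -1741/270*(-77) = 134057/270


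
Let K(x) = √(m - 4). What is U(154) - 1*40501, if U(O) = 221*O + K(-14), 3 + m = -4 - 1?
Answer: -6467 + 2*I*√3 ≈ -6467.0 + 3.4641*I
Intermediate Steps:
m = -8 (m = -3 + (-4 - 1) = -3 - 5 = -8)
K(x) = 2*I*√3 (K(x) = √(-8 - 4) = √(-12) = 2*I*√3)
U(O) = 221*O + 2*I*√3
U(154) - 1*40501 = (221*154 + 2*I*√3) - 1*40501 = (34034 + 2*I*√3) - 40501 = -6467 + 2*I*√3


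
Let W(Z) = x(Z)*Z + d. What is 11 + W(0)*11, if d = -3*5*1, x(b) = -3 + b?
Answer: -154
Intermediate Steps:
d = -15 (d = -15*1 = -15)
W(Z) = -15 + Z*(-3 + Z) (W(Z) = (-3 + Z)*Z - 15 = Z*(-3 + Z) - 15 = -15 + Z*(-3 + Z))
11 + W(0)*11 = 11 + (-15 + 0*(-3 + 0))*11 = 11 + (-15 + 0*(-3))*11 = 11 + (-15 + 0)*11 = 11 - 15*11 = 11 - 165 = -154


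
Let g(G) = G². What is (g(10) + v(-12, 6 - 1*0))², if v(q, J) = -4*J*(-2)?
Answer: 21904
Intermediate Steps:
v(q, J) = 8*J
(g(10) + v(-12, 6 - 1*0))² = (10² + 8*(6 - 1*0))² = (100 + 8*(6 + 0))² = (100 + 8*6)² = (100 + 48)² = 148² = 21904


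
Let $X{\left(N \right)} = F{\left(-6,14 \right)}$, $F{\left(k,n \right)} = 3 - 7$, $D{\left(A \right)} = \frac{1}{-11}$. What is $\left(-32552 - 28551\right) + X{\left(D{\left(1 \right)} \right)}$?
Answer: $-61107$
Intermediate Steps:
$D{\left(A \right)} = - \frac{1}{11}$
$F{\left(k,n \right)} = -4$ ($F{\left(k,n \right)} = 3 - 7 = -4$)
$X{\left(N \right)} = -4$
$\left(-32552 - 28551\right) + X{\left(D{\left(1 \right)} \right)} = \left(-32552 - 28551\right) - 4 = -61103 - 4 = -61107$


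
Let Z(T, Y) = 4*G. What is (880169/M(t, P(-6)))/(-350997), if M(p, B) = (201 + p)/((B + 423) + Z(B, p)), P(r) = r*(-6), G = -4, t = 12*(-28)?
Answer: 389914867/47384595 ≈ 8.2287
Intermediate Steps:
t = -336
Z(T, Y) = -16 (Z(T, Y) = 4*(-4) = -16)
P(r) = -6*r
M(p, B) = (201 + p)/(407 + B) (M(p, B) = (201 + p)/((B + 423) - 16) = (201 + p)/((423 + B) - 16) = (201 + p)/(407 + B))
(880169/M(t, P(-6)))/(-350997) = (880169/(((201 - 336)/(407 - 6*(-6)))))/(-350997) = (880169/((-135/(407 + 36))))*(-1/350997) = (880169/((-135/443)))*(-1/350997) = (880169/(((1/443)*(-135))))*(-1/350997) = (880169/(-135/443))*(-1/350997) = (880169*(-443/135))*(-1/350997) = -389914867/135*(-1/350997) = 389914867/47384595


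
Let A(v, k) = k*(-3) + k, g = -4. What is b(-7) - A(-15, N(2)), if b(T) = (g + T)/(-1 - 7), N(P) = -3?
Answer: -37/8 ≈ -4.6250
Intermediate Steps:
A(v, k) = -2*k (A(v, k) = -3*k + k = -2*k)
b(T) = 1/2 - T/8 (b(T) = (-4 + T)/(-1 - 7) = (-4 + T)/(-8) = (-4 + T)*(-1/8) = 1/2 - T/8)
b(-7) - A(-15, N(2)) = (1/2 - 1/8*(-7)) - (-2)*(-3) = (1/2 + 7/8) - 1*6 = 11/8 - 6 = -37/8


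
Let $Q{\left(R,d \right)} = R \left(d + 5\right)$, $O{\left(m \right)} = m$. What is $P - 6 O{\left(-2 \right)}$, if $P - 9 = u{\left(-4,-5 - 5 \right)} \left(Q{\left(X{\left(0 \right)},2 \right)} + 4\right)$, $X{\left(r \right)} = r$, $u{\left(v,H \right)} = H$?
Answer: $-19$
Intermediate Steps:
$Q{\left(R,d \right)} = R \left(5 + d\right)$
$P = -31$ ($P = 9 + \left(-5 - 5\right) \left(0 \left(5 + 2\right) + 4\right) = 9 + \left(-5 - 5\right) \left(0 \cdot 7 + 4\right) = 9 - 10 \left(0 + 4\right) = 9 - 40 = -31$)
$P - 6 O{\left(-2 \right)} = -31 - -12 = -31 + 12 = -19$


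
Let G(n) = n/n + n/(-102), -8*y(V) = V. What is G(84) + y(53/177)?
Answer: 3347/24072 ≈ 0.13904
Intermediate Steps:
y(V) = -V/8
G(n) = 1 - n/102 (G(n) = 1 + n*(-1/102) = 1 - n/102)
G(84) + y(53/177) = (1 - 1/102*84) - 53/(8*177) = (1 - 14/17) - 53/(8*177) = 3/17 - ⅛*53/177 = 3/17 - 53/1416 = 3347/24072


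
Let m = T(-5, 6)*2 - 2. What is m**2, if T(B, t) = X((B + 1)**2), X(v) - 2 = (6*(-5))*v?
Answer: 917764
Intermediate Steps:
X(v) = 2 - 30*v (X(v) = 2 + (6*(-5))*v = 2 - 30*v)
T(B, t) = 2 - 30*(1 + B)**2 (T(B, t) = 2 - 30*(B + 1)**2 = 2 - 30*(1 + B)**2)
m = -958 (m = (2 - 30*(1 - 5)**2)*2 - 2 = (2 - 30*(-4)**2)*2 - 2 = (2 - 30*16)*2 - 2 = (2 - 480)*2 - 2 = -478*2 - 2 = -956 - 2 = -958)
m**2 = (-958)**2 = 917764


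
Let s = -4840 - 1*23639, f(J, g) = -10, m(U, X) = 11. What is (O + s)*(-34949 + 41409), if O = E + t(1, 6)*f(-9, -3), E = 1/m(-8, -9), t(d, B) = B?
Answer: -2027974880/11 ≈ -1.8436e+8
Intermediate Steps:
E = 1/11 ≈ 0.090909
s = -28479 (s = -4840 - 23639 = -28479)
O = -659/11 (O = 1/11 + 6*(-10) = 1/11 - 60 = -659/11 ≈ -59.909)
(O + s)*(-34949 + 41409) = (-659/11 - 28479)*(-34949 + 41409) = -313928/11*6460 = -2027974880/11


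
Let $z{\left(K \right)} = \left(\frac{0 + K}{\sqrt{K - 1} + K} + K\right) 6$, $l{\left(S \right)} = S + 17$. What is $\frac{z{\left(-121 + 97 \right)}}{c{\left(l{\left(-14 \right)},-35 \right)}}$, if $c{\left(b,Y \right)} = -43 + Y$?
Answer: $\frac{13848}{7813} - \frac{120 i}{7813} \approx 1.7724 - 0.015359 i$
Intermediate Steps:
$l{\left(S \right)} = 17 + S$
$z{\left(K \right)} = 6 K + \frac{6 K}{K + \sqrt{-1 + K}}$ ($z{\left(K \right)} = \left(\frac{K}{\sqrt{-1 + K} + K} + K\right) 6 = \left(\frac{K}{K + \sqrt{-1 + K}} + K\right) 6 = \left(K + \frac{K}{K + \sqrt{-1 + K}}\right) 6 = 6 K + \frac{6 K}{K + \sqrt{-1 + K}}$)
$\frac{z{\left(-121 + 97 \right)}}{c{\left(l{\left(-14 \right)},-35 \right)}} = \frac{6 \left(-121 + 97\right) \frac{1}{\left(-121 + 97\right) + \sqrt{-1 + \left(-121 + 97\right)}} \left(1 + \left(-121 + 97\right) + \sqrt{-1 + \left(-121 + 97\right)}\right)}{-43 - 35} = \frac{6 \left(-24\right) \frac{1}{-24 + \sqrt{-1 - 24}} \left(1 - 24 + \sqrt{-1 - 24}\right)}{-78} = 6 \left(-24\right) \frac{1}{-24 + \sqrt{-25}} \left(1 - 24 + \sqrt{-25}\right) \left(- \frac{1}{78}\right) = 6 \left(-24\right) \frac{1}{-24 + 5 i} \left(1 - 24 + 5 i\right) \left(- \frac{1}{78}\right) = 6 \left(-24\right) \frac{-24 - 5 i}{601} \left(-23 + 5 i\right) \left(- \frac{1}{78}\right) = - \frac{144 \left(-24 - 5 i\right) \left(-23 + 5 i\right)}{601} \left(- \frac{1}{78}\right) = \frac{24 \left(-24 - 5 i\right) \left(-23 + 5 i\right)}{7813}$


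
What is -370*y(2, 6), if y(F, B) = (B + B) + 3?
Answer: -5550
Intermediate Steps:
y(F, B) = 3 + 2*B (y(F, B) = 2*B + 3 = 3 + 2*B)
-370*y(2, 6) = -370*(3 + 2*6) = -370*(3 + 12) = -370*15 = -5550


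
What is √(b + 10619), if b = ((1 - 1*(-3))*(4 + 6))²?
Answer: √12219 ≈ 110.54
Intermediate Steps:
b = 1600 (b = ((1 + 3)*10)² = (4*10)² = 40² = 1600)
√(b + 10619) = √(1600 + 10619) = √12219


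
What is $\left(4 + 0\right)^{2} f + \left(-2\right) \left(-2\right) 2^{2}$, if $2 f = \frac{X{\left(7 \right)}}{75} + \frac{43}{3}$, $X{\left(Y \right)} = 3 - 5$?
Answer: $\frac{9784}{75} \approx 130.45$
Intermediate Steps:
$X{\left(Y \right)} = -2$ ($X{\left(Y \right)} = 3 - 5 = -2$)
$f = \frac{1073}{150}$ ($f = \frac{- \frac{2}{75} + \frac{43}{3}}{2} = \frac{1}{2} \cdot \frac{1073}{75} = \frac{1073}{150} \approx 7.1533$)
$\left(4 + 0\right)^{2} f + \left(-2\right) \left(-2\right) 2^{2} = \left(4 + 0\right)^{2} \cdot \frac{1073}{150} + \left(-2\right) \left(-2\right) 2^{2} = 4^{2} \cdot \frac{1073}{150} + 4 \cdot 4 = 16 \cdot \frac{1073}{150} + 16 = \frac{8584}{75} + 16 = \frac{9784}{75}$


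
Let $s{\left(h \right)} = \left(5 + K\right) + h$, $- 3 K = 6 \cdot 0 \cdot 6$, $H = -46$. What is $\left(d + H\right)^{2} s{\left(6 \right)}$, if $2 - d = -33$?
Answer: $1331$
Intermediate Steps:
$K = 0$ ($K = - \frac{6 \cdot 0 \cdot 6}{3} = - \frac{0 \cdot 6}{3} = \left(- \frac{1}{3}\right) 0 = 0$)
$s{\left(h \right)} = 5 + h$ ($s{\left(h \right)} = \left(5 + 0\right) + h = 5 + h$)
$d = 35$ ($d = 2 - -33 = 2 + 33 = 35$)
$\left(d + H\right)^{2} s{\left(6 \right)} = \left(35 - 46\right)^{2} \left(5 + 6\right) = \left(-11\right)^{2} \cdot 11 = 121 \cdot 11 = 1331$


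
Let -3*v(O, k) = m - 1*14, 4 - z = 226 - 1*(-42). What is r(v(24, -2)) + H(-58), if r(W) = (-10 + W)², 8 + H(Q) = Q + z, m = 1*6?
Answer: -2486/9 ≈ -276.22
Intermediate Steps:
m = 6
z = -264 (z = 4 - (226 - 1*(-42)) = 4 - (226 + 42) = 4 - 1*268 = 4 - 268 = -264)
v(O, k) = 8/3 (v(O, k) = -(6 - 1*14)/3 = -(6 - 14)/3 = -⅓*(-8) = 8/3)
H(Q) = -272 + Q (H(Q) = -8 + (Q - 264) = -8 + (-264 + Q) = -272 + Q)
r(v(24, -2)) + H(-58) = (-10 + 8/3)² + (-272 - 58) = (-22/3)² - 330 = 484/9 - 330 = -2486/9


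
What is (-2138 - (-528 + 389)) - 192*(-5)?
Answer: -1039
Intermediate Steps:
(-2138 - (-528 + 389)) - 192*(-5) = (-2138 - 1*(-139)) + 960 = (-2138 + 139) + 960 = -1999 + 960 = -1039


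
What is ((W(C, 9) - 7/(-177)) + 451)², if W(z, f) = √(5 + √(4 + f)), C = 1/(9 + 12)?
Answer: (79834 + 177*√(5 + √13))²/31329 ≈ 2.0609e+5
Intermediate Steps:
C = 1/21 ≈ 0.047619
((W(C, 9) - 7/(-177)) + 451)² = ((√(5 + √(4 + 9)) - 7/(-177)) + 451)² = ((√(5 + √13) - 7*(-1)/177) + 451)² = ((√(5 + √13) - 1*(-7/177)) + 451)² = ((√(5 + √13) + 7/177) + 451)² = ((7/177 + √(5 + √13)) + 451)² = (79834/177 + √(5 + √13))²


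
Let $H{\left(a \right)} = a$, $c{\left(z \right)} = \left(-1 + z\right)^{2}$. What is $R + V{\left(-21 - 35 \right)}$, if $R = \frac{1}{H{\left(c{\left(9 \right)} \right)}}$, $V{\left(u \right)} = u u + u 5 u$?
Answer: $\frac{1204225}{64} \approx 18816.0$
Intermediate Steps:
$V{\left(u \right)} = 6 u^{2}$ ($V{\left(u \right)} = u^{2} + 5 u u = u^{2} + 5 u^{2} = 6 u^{2}$)
$R = \frac{1}{64}$ ($R = \frac{1}{\left(-1 + 9\right)^{2}} = \frac{1}{8^{2}} = \frac{1}{64} \approx 0.015625$)
$R + V{\left(-21 - 35 \right)} = \frac{1}{64} + 6 \left(-21 - 35\right)^{2} = \frac{1}{64} + 6 \left(-56\right)^{2} = \frac{1}{64} + 6 \cdot 3136 = \frac{1}{64} + 18816 = \frac{1204225}{64}$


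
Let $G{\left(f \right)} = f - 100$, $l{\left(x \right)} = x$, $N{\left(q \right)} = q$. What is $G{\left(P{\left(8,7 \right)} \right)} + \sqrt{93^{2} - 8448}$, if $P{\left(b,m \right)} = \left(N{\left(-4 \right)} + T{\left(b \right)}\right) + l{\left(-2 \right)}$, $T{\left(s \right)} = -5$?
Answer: $-111 + \sqrt{201} \approx -96.823$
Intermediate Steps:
$P{\left(b,m \right)} = -11$ ($P{\left(b,m \right)} = \left(-4 - 5\right) - 2 = -9 - 2 = -11$)
$G{\left(f \right)} = -100 + f$
$G{\left(P{\left(8,7 \right)} \right)} + \sqrt{93^{2} - 8448} = \left(-100 - 11\right) + \sqrt{93^{2} - 8448} = -111 + \sqrt{8649 - 8448} = -111 + \sqrt{201}$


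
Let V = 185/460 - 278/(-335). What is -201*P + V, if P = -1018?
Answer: 6306364731/30820 ≈ 2.0462e+5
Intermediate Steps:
V = 37971/30820 (V = 185*(1/460) - 278*(-1/335) = 37/92 + 278/335 = 37971/30820 ≈ 1.2320)
-201*P + V = -201*(-1018) + 37971/30820 = 204618 + 37971/30820 = 6306364731/30820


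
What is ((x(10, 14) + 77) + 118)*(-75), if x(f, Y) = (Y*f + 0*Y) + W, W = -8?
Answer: -24525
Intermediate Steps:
x(f, Y) = -8 + Y*f (x(f, Y) = (Y*f + 0*Y) - 8 = (Y*f + 0) - 8 = Y*f - 8 = -8 + Y*f)
((x(10, 14) + 77) + 118)*(-75) = (((-8 + 14*10) + 77) + 118)*(-75) = (((-8 + 140) + 77) + 118)*(-75) = ((132 + 77) + 118)*(-75) = (209 + 118)*(-75) = 327*(-75) = -24525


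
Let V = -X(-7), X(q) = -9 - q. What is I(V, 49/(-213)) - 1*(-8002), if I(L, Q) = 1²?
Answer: 8003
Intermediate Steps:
V = 2 (V = -(-9 - 1*(-7)) = -(-9 + 7) = -1*(-2) = 2)
I(L, Q) = 1
I(V, 49/(-213)) - 1*(-8002) = 1 - 1*(-8002) = 1 + 8002 = 8003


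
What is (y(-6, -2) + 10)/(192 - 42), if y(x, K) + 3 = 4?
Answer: 11/150 ≈ 0.073333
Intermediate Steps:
y(x, K) = 1 (y(x, K) = -3 + 4 = 1)
(y(-6, -2) + 10)/(192 - 42) = (1 + 10)/(192 - 42) = 11/150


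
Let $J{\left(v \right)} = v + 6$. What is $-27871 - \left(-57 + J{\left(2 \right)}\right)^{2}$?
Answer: $-30272$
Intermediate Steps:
$J{\left(v \right)} = 6 + v$
$-27871 - \left(-57 + J{\left(2 \right)}\right)^{2} = -27871 - \left(-57 + \left(6 + 2\right)\right)^{2} = -27871 - \left(-57 + 8\right)^{2} = -27871 - \left(-49\right)^{2} = -27871 - 2401 = -30272$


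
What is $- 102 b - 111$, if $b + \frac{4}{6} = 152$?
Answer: $-15547$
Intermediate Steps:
$b = \frac{454}{3}$ ($b = - \frac{2}{3} + 152 = \frac{454}{3} \approx 151.33$)
$- 102 b - 111 = \left(-102\right) \frac{454}{3} - 111 = -15436 - 111 = -15547$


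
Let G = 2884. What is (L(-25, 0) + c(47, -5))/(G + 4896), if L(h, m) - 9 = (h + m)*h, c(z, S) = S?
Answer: 629/7780 ≈ 0.080848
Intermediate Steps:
L(h, m) = 9 + h*(h + m) (L(h, m) = 9 + (h + m)*h = 9 + h*(h + m))
(L(-25, 0) + c(47, -5))/(G + 4896) = ((9 + (-25)**2 - 25*0) - 5)/(2884 + 4896) = ((9 + 625 + 0) - 5)/7780 = (634 - 5)*(1/7780) = 629*(1/7780) = 629/7780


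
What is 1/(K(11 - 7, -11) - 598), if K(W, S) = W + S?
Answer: -1/605 ≈ -0.0016529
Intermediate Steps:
K(W, S) = S + W
1/(K(11 - 7, -11) - 598) = 1/((-11 + (11 - 7)) - 598) = 1/((-11 + 4) - 598) = 1/(-7 - 598) = 1/(-605) = -1/605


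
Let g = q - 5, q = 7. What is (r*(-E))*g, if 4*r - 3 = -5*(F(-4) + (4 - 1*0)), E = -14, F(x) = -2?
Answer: -49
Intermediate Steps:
g = 2 (g = 7 - 5 = 2)
r = -7/4 (r = 3/4 + (-5*(-2 + (4 - 1*0)))/4 = 3/4 + (-5*(-2 + (4 + 0)))/4 = 3/4 + (-5*(-2 + 4))/4 = 3/4 + (-5*2)/4 = 3/4 + (1/4)*(-10) = 3/4 - 5/2 = -7/4 ≈ -1.7500)
(r*(-E))*g = -(-7)*(-14)/4*2 = -7/4*14*2 = -49/2*2 = -49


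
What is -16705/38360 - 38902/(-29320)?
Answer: 25062253/28117880 ≈ 0.89133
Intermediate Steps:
-16705/38360 - 38902/(-29320) = -16705*1/38360 - 38902*(-1/29320) = -3341/7672 + 19451/14660 = 25062253/28117880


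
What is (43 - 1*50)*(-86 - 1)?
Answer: 609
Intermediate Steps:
(43 - 1*50)*(-86 - 1) = (43 - 50)*(-87) = -7*(-87) = 609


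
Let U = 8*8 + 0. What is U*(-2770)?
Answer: -177280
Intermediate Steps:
U = 64 (U = 64 + 0 = 64)
U*(-2770) = 64*(-2770) = -177280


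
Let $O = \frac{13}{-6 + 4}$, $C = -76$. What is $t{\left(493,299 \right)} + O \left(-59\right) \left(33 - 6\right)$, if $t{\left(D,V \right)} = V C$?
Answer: $- \frac{24739}{2} \approx -12370.0$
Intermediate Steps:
$O = - \frac{13}{2}$ ($O = \frac{13}{-2} = 13 \left(- \frac{1}{2}\right) = - \frac{13}{2} \approx -6.5$)
$t{\left(D,V \right)} = - 76 V$ ($t{\left(D,V \right)} = V \left(-76\right) = - 76 V$)
$t{\left(493,299 \right)} + O \left(-59\right) \left(33 - 6\right) = \left(-76\right) 299 + \left(- \frac{13}{2}\right) \left(-59\right) \left(33 - 6\right) = -22724 + \frac{767}{2} \cdot 27 = -22724 + \frac{20709}{2} = - \frac{24739}{2}$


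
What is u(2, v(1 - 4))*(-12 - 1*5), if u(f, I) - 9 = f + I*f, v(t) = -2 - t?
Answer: -221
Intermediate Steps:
u(f, I) = 9 + f + I*f (u(f, I) = 9 + (f + I*f) = 9 + f + I*f)
u(2, v(1 - 4))*(-12 - 1*5) = (9 + 2 + (-2 - (1 - 4))*2)*(-12 - 1*5) = (9 + 2 + (-2 - 1*(-3))*2)*(-12 - 5) = (9 + 2 + (-2 + 3)*2)*(-17) = (9 + 2 + 1*2)*(-17) = (9 + 2 + 2)*(-17) = 13*(-17) = -221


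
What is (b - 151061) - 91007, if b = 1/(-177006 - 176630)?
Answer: -85603959249/353636 ≈ -2.4207e+5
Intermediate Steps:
b = -1/353636 (b = 1/(-353636) = -1/353636 ≈ -2.8278e-6)
(b - 151061) - 91007 = (-1/353636 - 151061) - 91007 = -53420607797/353636 - 91007 = -85603959249/353636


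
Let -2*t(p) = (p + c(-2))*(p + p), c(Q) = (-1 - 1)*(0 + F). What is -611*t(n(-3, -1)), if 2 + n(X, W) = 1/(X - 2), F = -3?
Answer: -127699/25 ≈ -5108.0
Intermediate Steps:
n(X, W) = -2 + 1/(-2 + X) (n(X, W) = -2 + 1/(X - 2) = -2 + 1/(-2 + X))
c(Q) = 6 (c(Q) = (-1 - 1)*(0 - 3) = -2*(-3) = 6)
t(p) = -p*(6 + p) (t(p) = -(p + 6)*(p + p)/2 = -(6 + p)*2*p/2 = -p*(6 + p))
-611*t(n(-3, -1)) = -(-611)*(5 - 2*(-3))/(-2 - 3)*(6 + (5 - 2*(-3))/(-2 - 3)) = -(-611)*(5 + 6)/(-5)*(6 + (5 + 6)/(-5)) = -(-611)*(-⅕*11)*(6 - ⅕*11) = -(-611)*(-11)*(6 - 11/5)/5 = -(-611)*(-11)*19/(5*5) = -611*209/25 = -127699/25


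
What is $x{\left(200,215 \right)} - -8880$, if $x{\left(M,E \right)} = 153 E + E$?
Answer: $41990$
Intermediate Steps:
$x{\left(M,E \right)} = 154 E$
$x{\left(200,215 \right)} - -8880 = 154 \cdot 215 - -8880 = 33110 + 8880 = 41990$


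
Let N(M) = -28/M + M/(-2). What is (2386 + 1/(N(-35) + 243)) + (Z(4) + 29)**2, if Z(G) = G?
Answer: 9080185/2613 ≈ 3475.0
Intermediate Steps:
N(M) = -28/M - M/2 (N(M) = -28/M + M*(-1/2) = -28/M - M/2)
(2386 + 1/(N(-35) + 243)) + (Z(4) + 29)**2 = (2386 + 1/((-28/(-35) - 1/2*(-35)) + 243)) + (4 + 29)**2 = (2386 + 1/((-28*(-1/35) + 35/2) + 243)) + 33**2 = (2386 + 1/((4/5 + 35/2) + 243)) + 1089 = (2386 + 1/(183/10 + 243)) + 1089 = (2386 + 1/(2613/10)) + 1089 = (2386 + 10/2613) + 1089 = 6234628/2613 + 1089 = 9080185/2613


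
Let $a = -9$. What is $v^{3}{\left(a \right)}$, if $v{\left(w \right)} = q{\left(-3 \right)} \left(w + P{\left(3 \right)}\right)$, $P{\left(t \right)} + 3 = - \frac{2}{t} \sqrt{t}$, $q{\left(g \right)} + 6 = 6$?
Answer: $0$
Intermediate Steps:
$q{\left(g \right)} = 0$ ($q{\left(g \right)} = -6 + 6 = 0$)
$P{\left(t \right)} = -3 - \frac{2}{\sqrt{t}}$ ($P{\left(t \right)} = -3 + - \frac{2}{t} \sqrt{t} = -3 - \frac{2}{\sqrt{t}}$)
$v{\left(w \right)} = 0$ ($v{\left(w \right)} = 0 \left(w - \left(3 + \frac{2}{\sqrt{3}}\right)\right) = 0 \left(w - \left(3 + 2 \frac{\sqrt{3}}{3}\right)\right) = 0 \left(w - \left(3 + \frac{2 \sqrt{3}}{3}\right)\right) = 0 \left(-3 + w - \frac{2 \sqrt{3}}{3}\right) = 0$)
$v^{3}{\left(a \right)} = 0^{3} = 0$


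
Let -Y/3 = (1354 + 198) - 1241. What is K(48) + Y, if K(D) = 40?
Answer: -893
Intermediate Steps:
Y = -933 (Y = -3*((1354 + 198) - 1241) = -3*(1552 - 1241) = -3*311 = -933)
K(48) + Y = 40 - 933 = -893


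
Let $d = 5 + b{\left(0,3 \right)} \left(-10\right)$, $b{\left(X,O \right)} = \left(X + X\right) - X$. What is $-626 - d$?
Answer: $-631$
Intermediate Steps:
$b{\left(X,O \right)} = X$ ($b{\left(X,O \right)} = 2 X - X = X$)
$d = 5$ ($d = 5 + 0 \left(-10\right) = 5 + 0 = 5$)
$-626 - d = -626 - 5 = -631$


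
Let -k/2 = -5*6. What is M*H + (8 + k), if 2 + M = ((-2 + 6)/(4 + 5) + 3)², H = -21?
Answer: -3757/27 ≈ -139.15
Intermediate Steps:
k = 60 (k = -(-10)*6 = -2*(-30) = 60)
M = 799/81 (M = -2 + ((-2 + 6)/(4 + 5) + 3)² = -2 + (4/9 + 3)² = -2 + (31/9)² = -2 + 961/81 = 799/81 ≈ 9.8642)
M*H + (8 + k) = (799/81)*(-21) + (8 + 60) = -5593/27 + 68 = -3757/27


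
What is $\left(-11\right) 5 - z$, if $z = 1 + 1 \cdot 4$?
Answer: $-60$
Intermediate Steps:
$z = 5$ ($z = 1 + 4 = 5$)
$\left(-11\right) 5 - z = \left(-11\right) 5 - 5 = -55 - 5 = -60$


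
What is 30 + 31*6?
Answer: 216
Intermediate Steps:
30 + 31*6 = 30 + 186 = 216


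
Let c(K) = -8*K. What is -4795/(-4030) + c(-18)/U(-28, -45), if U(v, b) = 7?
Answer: 122777/5642 ≈ 21.761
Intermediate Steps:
-4795/(-4030) + c(-18)/U(-28, -45) = -4795/(-4030) - 8*(-18)/7 = -4795*(-1/4030) + 144*(⅐) = 959/806 + 144/7 = 122777/5642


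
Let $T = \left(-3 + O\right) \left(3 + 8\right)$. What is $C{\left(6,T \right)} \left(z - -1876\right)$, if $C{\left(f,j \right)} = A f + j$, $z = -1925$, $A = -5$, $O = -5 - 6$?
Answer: $9016$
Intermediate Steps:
$O = -11$ ($O = -5 - 6 = -11$)
$T = -154$ ($T = \left(-3 - 11\right) \left(3 + 8\right) = \left(-14\right) 11 = -154$)
$C{\left(f,j \right)} = j - 5 f$ ($C{\left(f,j \right)} = - 5 f + j = j - 5 f$)
$C{\left(6,T \right)} \left(z - -1876\right) = \left(-154 - 30\right) \left(-1925 - -1876\right) = \left(-154 - 30\right) \left(-1925 + 1876\right) = \left(-184\right) \left(-49\right) = 9016$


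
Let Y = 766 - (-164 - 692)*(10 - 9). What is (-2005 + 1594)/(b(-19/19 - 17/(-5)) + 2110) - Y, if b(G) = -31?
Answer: -1124183/693 ≈ -1622.2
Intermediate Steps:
Y = 1622 (Y = 766 - (-856) = 766 - 1*(-856) = 766 + 856 = 1622)
(-2005 + 1594)/(b(-19/19 - 17/(-5)) + 2110) - Y = (-2005 + 1594)/(-31 + 2110) - 1*1622 = -411/2079 - 1622 = -411*1/2079 - 1622 = -137/693 - 1622 = -1124183/693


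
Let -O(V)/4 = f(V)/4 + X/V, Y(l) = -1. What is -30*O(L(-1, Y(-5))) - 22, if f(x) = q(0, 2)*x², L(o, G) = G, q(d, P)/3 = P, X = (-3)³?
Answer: 3398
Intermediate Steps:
X = -27
q(d, P) = 3*P
f(x) = 6*x² (f(x) = (3*2)*x² = 6*x²)
O(V) = -6*V² + 108/V (O(V) = -4*((6*V²)/4 - 27/V) = -4*((6*V²)*(¼) - 27/V) = -4*(3*V²/2 - 27/V) = -4*(-27/V + 3*V²/2) = -6*V² + 108/V)
-30*O(L(-1, Y(-5))) - 22 = -180*(18 - 1*(-1)³)/(-1) - 22 = -180*(-1)*(18 - 1*(-1)) - 22 = -180*(-1)*(18 + 1) - 22 = -180*(-1)*19 - 22 = -30*(-114) - 22 = 3420 - 22 = 3398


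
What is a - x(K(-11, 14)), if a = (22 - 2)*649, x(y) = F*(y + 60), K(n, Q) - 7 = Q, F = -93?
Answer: 20513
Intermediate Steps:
K(n, Q) = 7 + Q
x(y) = -5580 - 93*y (x(y) = -93*(y + 60) = -93*(60 + y) = -5580 - 93*y)
a = 12980 (a = 20*649 = 12980)
a - x(K(-11, 14)) = 12980 - (-5580 - 93*(7 + 14)) = 12980 - (-5580 - 93*21) = 12980 - (-5580 - 1953) = 12980 - 1*(-7533) = 12980 + 7533 = 20513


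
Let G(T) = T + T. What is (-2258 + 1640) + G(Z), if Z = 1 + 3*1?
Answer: -610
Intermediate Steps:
Z = 4 (Z = 1 + 3 = 4)
G(T) = 2*T
(-2258 + 1640) + G(Z) = (-2258 + 1640) + 2*4 = -618 + 8 = -610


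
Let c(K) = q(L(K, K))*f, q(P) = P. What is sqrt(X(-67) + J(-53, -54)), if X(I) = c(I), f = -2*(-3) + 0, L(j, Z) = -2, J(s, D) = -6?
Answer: 3*I*sqrt(2) ≈ 4.2426*I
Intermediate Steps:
f = 6 (f = 6 + 0 = 6)
c(K) = -12 (c(K) = -2*6 = -12)
X(I) = -12
sqrt(X(-67) + J(-53, -54)) = sqrt(-12 - 6) = sqrt(-18) = 3*I*sqrt(2)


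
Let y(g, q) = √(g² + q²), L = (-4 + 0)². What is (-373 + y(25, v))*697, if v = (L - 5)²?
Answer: -259981 + 697*√15266 ≈ -1.7386e+5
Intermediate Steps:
L = 16 (L = (-4)² = 16)
v = 121 (v = (16 - 5)² = 11² = 121)
(-373 + y(25, v))*697 = (-373 + √(25² + 121²))*697 = (-373 + √(625 + 14641))*697 = (-373 + √15266)*697 = -259981 + 697*√15266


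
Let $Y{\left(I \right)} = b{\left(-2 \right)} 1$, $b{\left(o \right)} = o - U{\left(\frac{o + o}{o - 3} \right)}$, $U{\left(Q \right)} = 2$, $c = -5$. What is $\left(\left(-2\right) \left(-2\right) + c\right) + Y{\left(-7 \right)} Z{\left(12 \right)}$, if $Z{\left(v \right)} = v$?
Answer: $-49$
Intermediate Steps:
$b{\left(o \right)} = -2 + o$ ($b{\left(o \right)} = o - 2 = -2 + o$)
$Y{\left(I \right)} = -4$ ($Y{\left(I \right)} = \left(-2 - 2\right) 1 = \left(-4\right) 1 = -4$)
$\left(\left(-2\right) \left(-2\right) + c\right) + Y{\left(-7 \right)} Z{\left(12 \right)} = \left(\left(-2\right) \left(-2\right) - 5\right) - 48 = \left(4 - 5\right) - 48 = -1 - 48 = -49$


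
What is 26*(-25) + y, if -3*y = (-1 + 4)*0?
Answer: -650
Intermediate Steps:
y = 0 (y = -(-1 + 4)*0/3 = -0 = -1/3*0 = 0)
26*(-25) + y = 26*(-25) + 0 = -650 + 0 = -650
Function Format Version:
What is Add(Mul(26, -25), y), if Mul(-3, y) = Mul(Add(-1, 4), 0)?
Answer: -650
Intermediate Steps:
y = 0 (y = Mul(Rational(-1, 3), Mul(Add(-1, 4), 0)) = Mul(Rational(-1, 3), Mul(3, 0)) = Mul(Rational(-1, 3), 0) = 0)
Add(Mul(26, -25), y) = Add(Mul(26, -25), 0) = Add(-650, 0) = -650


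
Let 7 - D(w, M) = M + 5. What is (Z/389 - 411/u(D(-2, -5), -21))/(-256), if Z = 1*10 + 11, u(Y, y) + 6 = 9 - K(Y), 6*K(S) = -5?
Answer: 958791/2290432 ≈ 0.41861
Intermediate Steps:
K(S) = -⅚ (K(S) = (⅙)*(-5) = -⅚)
D(w, M) = 2 - M (D(w, M) = 7 - (M + 5) = 7 - (5 + M) = 7 + (-5 - M) = 2 - M)
u(Y, y) = 23/6 (u(Y, y) = -6 + (9 - 1*(-⅚)) = -6 + (9 + ⅚) = -6 + 59/6 = 23/6)
Z = 21 (Z = 10 + 11 = 21)
(Z/389 - 411/u(D(-2, -5), -21))/(-256) = (21/389 - 411/23/6)/(-256) = (21*(1/389) - 411*6/23)*(-1/256) = (21/389 - 2466/23)*(-1/256) = -958791/8947*(-1/256) = 958791/2290432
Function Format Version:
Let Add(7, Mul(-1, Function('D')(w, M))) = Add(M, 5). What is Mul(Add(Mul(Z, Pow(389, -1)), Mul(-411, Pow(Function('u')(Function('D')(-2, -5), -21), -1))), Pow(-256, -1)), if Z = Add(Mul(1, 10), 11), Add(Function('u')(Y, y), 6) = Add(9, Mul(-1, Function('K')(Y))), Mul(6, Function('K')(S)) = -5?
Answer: Rational(958791, 2290432) ≈ 0.41861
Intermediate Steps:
Function('K')(S) = Rational(-5, 6) (Function('K')(S) = Mul(Rational(1, 6), -5) = Rational(-5, 6))
Function('D')(w, M) = Add(2, Mul(-1, M)) (Function('D')(w, M) = Add(7, Mul(-1, Add(M, 5))) = Add(7, Mul(-1, Add(5, M))) = Add(7, Add(-5, Mul(-1, M))) = Add(2, Mul(-1, M)))
Function('u')(Y, y) = Rational(23, 6) (Function('u')(Y, y) = Add(-6, Add(9, Mul(-1, Rational(-5, 6)))) = Add(-6, Add(9, Rational(5, 6))) = Add(-6, Rational(59, 6)) = Rational(23, 6))
Z = 21 (Z = Add(10, 11) = 21)
Mul(Add(Mul(Z, Pow(389, -1)), Mul(-411, Pow(Function('u')(Function('D')(-2, -5), -21), -1))), Pow(-256, -1)) = Mul(Add(Mul(21, Pow(389, -1)), Mul(-411, Pow(Rational(23, 6), -1))), Pow(-256, -1)) = Mul(Add(Mul(21, Rational(1, 389)), Mul(-411, Rational(6, 23))), Rational(-1, 256)) = Mul(Add(Rational(21, 389), Rational(-2466, 23)), Rational(-1, 256)) = Mul(Rational(-958791, 8947), Rational(-1, 256)) = Rational(958791, 2290432)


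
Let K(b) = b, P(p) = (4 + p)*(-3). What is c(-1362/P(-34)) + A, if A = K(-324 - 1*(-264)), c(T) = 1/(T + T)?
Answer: -27255/454 ≈ -60.033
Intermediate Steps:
P(p) = -12 - 3*p
c(T) = 1/(2*T)
A = -60 (A = -324 - 1*(-264) = -324 + 264 = -60)
c(-1362/P(-34)) + A = 1/(2*((-1362/(-12 - 3*(-34))))) - 60 = 1/(2*((-1362/(-12 + 102)))) - 60 = 1/(2*((-1362/90))) - 60 = 1/(2*((-1362*1/90))) - 60 = 1/(2*(-227/15)) - 60 = (1/2)*(-15/227) - 60 = -15/454 - 60 = -27255/454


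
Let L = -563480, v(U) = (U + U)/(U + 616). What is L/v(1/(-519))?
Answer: 90073123220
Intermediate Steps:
v(U) = 2*U/(616 + U) (v(U) = (2*U)/(616 + U) = 2*U/(616 + U))
L/v(1/(-519)) = -563480/(2/(-519*(616 + 1/(-519)))) = -563480/(2*(-1/519)/(616 - 1/519)) = -563480/(2*(-1/519)/(319703/519)) = -563480/(2*(-1/519)*(519/319703)) = -563480/(-2/319703) = -563480*(-319703/2) = 90073123220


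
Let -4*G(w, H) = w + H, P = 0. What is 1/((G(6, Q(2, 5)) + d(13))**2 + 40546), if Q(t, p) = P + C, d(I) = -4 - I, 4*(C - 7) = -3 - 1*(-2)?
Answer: 256/10484105 ≈ 2.4418e-5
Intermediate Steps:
C = 27/4 (C = 7 + (-3 - 1*(-2))/4 = 7 + (-3 + 2)/4 = 7 + (1/4)*(-1) = 7 - 1/4 = 27/4 ≈ 6.7500)
Q(t, p) = 27/4 (Q(t, p) = 0 + 27/4 = 27/4)
G(w, H) = -H/4 - w/4 (G(w, H) = -(w + H)/4 = -(H + w)/4 = -H/4 - w/4)
1/((G(6, Q(2, 5)) + d(13))**2 + 40546) = 1/(((-1/4*27/4 - 1/4*6) + (-4 - 1*13))**2 + 40546) = 1/(((-27/16 - 3/2) + (-4 - 13))**2 + 40546) = 1/((-51/16 - 17)**2 + 40546) = 1/((-323/16)**2 + 40546) = 1/(104329/256 + 40546) = 1/(10484105/256) = 256/10484105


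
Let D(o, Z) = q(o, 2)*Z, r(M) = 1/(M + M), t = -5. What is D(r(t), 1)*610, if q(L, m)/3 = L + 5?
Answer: 8967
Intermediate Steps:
r(M) = 1/(2*M)
q(L, m) = 15 + 3*L (q(L, m) = 3*(L + 5) = 3*(5 + L) = 15 + 3*L)
D(o, Z) = Z*(15 + 3*o) (D(o, Z) = (15 + 3*o)*Z = Z*(15 + 3*o))
D(r(t), 1)*610 = (3*1*(5 + (½)/(-5)))*610 = (3*1*(5 + (½)*(-⅕)))*610 = (3*1*(5 - ⅒))*610 = (3*1*(49/10))*610 = (147/10)*610 = 8967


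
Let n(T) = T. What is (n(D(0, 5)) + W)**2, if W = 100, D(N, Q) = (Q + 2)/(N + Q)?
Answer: 257049/25 ≈ 10282.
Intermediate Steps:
D(N, Q) = (2 + Q)/(N + Q)
(n(D(0, 5)) + W)**2 = ((2 + 5)/(0 + 5) + 100)**2 = (7/5 + 100)**2 = (507/5)**2 = 257049/25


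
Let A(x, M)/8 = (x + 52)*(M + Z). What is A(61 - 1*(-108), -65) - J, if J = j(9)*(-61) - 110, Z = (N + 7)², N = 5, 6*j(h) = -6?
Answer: 139721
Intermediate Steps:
j(h) = -1 (j(h) = (⅙)*(-6) = -1)
Z = 144 (Z = (5 + 7)² = 12² = 144)
A(x, M) = 8*(52 + x)*(144 + M) (A(x, M) = 8*((x + 52)*(M + 144)) = 8*((52 + x)*(144 + M)) = 8*(52 + x)*(144 + M))
J = -49 (J = -1*(-61) - 110 = 61 - 110 = -49)
A(61 - 1*(-108), -65) - J = (59904 + 416*(-65) + 1152*(61 - 1*(-108)) + 8*(-65)*(61 - 1*(-108))) - 1*(-49) = (59904 - 27040 + 1152*(61 + 108) + 8*(-65)*(61 + 108)) + 49 = (59904 - 27040 + 1152*169 + 8*(-65)*169) + 49 = (59904 - 27040 + 194688 - 87880) + 49 = 139672 + 49 = 139721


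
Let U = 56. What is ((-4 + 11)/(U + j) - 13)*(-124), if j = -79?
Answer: 37944/23 ≈ 1649.7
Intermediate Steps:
((-4 + 11)/(U + j) - 13)*(-124) = ((-4 + 11)/(56 - 79) - 13)*(-124) = (7/(-23) - 13)*(-124) = (7*(-1/23) - 13)*(-124) = (-7/23 - 13)*(-124) = -306/23*(-124) = 37944/23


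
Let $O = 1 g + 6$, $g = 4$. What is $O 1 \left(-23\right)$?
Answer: $-230$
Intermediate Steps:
$O = 10$ ($O = 1 \cdot 4 + 6 = 4 + 6 = 10$)
$O 1 \left(-23\right) = 10 \cdot 1 \left(-23\right) = 10 \left(-23\right) = -230$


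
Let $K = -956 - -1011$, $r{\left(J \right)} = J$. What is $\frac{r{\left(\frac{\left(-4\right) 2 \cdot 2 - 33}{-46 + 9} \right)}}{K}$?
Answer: $\frac{49}{2035} \approx 0.024079$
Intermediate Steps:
$K = 55$ ($K = -956 + 1011 = 55$)
$\frac{r{\left(\frac{\left(-4\right) 2 \cdot 2 - 33}{-46 + 9} \right)}}{K} = \frac{\left(\left(-4\right) 2 \cdot 2 - 33\right) \frac{1}{-46 + 9}}{55} = \frac{\left(-8\right) 2 - 33}{-37} \cdot \frac{1}{55} = \left(-16 - 33\right) \left(- \frac{1}{37}\right) \frac{1}{55} = \left(-49\right) \left(- \frac{1}{37}\right) \frac{1}{55} = \frac{49}{37} \cdot \frac{1}{55} = \frac{49}{2035}$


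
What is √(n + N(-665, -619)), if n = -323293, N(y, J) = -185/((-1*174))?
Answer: I*√9787986678/174 ≈ 568.59*I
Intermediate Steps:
N(y, J) = 185/174 (N(y, J) = -185/(-174) = -185*(-1/174) = 185/174)
√(n + N(-665, -619)) = √(-323293 + 185/174) = √(-56252797/174) = I*√9787986678/174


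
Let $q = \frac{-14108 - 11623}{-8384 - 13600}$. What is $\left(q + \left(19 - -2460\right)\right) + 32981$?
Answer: $\frac{259859457}{7328} \approx 35461.0$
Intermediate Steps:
$q = \frac{8577}{7328}$ ($q = - \frac{25731}{-21984} = \left(-25731\right) \left(- \frac{1}{21984}\right) = \frac{8577}{7328} \approx 1.1704$)
$\left(q + \left(19 - -2460\right)\right) + 32981 = \left(\frac{8577}{7328} + \left(19 - -2460\right)\right) + 32981 = \left(\frac{8577}{7328} + \left(19 + 2460\right)\right) + 32981 = \left(\frac{8577}{7328} + 2479\right) + 32981 = \frac{18174689}{7328} + 32981 = \frac{259859457}{7328}$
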